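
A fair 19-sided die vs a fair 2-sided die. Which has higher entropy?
19-sided die

Both are uniform distributions; for uniform over n outcomes, H = log₂(n). H(19-sided) = log₂(19) = 4.248 bits and H(2-sided) = log₂(2) = 1.000 bits. More outcomes in a uniform distribution means higher entropy.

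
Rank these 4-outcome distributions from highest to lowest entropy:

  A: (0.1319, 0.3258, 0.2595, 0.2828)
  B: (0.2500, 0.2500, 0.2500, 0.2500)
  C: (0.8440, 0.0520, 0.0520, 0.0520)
B > A > C

Key insight: Entropy is maximized by uniform distributions and minimized by concentrated distributions.

- Uniform distributions have maximum entropy log₂(4) = 2.0000 bits
- The more "peaked" or concentrated a distribution, the lower its entropy

Entropies:
  H(A) = 1.9329 bits
  H(B) = 2.0000 bits
  H(C) = 0.8719 bits

Ranking: B > A > C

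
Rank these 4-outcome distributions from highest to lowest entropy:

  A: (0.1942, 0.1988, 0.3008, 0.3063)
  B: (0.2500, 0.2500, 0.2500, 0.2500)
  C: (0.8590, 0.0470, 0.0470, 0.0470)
B > A > C

Key insight: Entropy is maximized by uniform distributions and minimized by concentrated distributions.

- Uniform distributions have maximum entropy log₂(4) = 2.0000 bits
- The more "peaked" or concentrated a distribution, the lower its entropy

Entropies:
  H(A) = 1.9666 bits
  H(B) = 2.0000 bits
  H(C) = 0.8103 bits

Ranking: B > A > C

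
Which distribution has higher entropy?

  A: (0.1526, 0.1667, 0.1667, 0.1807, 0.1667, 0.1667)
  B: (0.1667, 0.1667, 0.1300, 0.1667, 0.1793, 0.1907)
A

Both distributions are close to uniform, making this a harder comparison.

H(A) = 2.5833 bits
H(B) = 2.5756 bits

The distribution closer to uniform has higher entropy.
Answer: A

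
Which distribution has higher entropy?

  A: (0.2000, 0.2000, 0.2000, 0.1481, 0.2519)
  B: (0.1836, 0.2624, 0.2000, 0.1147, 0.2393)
A

Both distributions are close to uniform, making this a harder comparison.

H(A) = 2.3023 bits
H(B) = 2.2718 bits

The distribution closer to uniform has higher entropy.
Answer: A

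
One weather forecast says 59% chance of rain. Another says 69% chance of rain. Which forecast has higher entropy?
59% forecast

Treat each forecast as a Bernoulli distribution. Binary entropy is maximized at p=0.5 and falls off symmetrically toward 0 or 1. The 59% forecast is closer to 50%, so it is more uncertain. H(59%) ≈ 0.977 bits, H(69%) ≈ 0.893 bits.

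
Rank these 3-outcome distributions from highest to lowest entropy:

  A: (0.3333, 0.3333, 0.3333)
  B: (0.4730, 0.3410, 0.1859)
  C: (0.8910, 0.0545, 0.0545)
A > B > C

Key insight: Entropy is maximized by uniform distributions and minimized by concentrated distributions.

- Uniform distributions have maximum entropy log₂(3) = 1.5850 bits
- The more "peaked" or concentrated a distribution, the lower its entropy

Entropies:
  H(A) = 1.5850 bits
  H(B) = 1.4914 bits
  H(C) = 0.6059 bits

Ranking: A > B > C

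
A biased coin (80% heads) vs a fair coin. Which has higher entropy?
Fair coin

The fair coin is uniform (p=0.5), maximizing binary entropy at 1 bit. The biased coin has H(0.80) ≈ 0.722 bits — its outcome is more predictable, so its entropy is lower.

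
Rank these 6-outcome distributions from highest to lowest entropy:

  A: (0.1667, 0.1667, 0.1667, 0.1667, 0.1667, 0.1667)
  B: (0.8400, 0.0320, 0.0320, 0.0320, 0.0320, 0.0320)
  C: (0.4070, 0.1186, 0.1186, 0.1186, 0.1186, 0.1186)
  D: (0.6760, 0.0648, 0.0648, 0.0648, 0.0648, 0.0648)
A > C > D > B

Key insight: Entropy is maximized by uniform distributions and minimized by concentrated distributions.

Entropies:
  H(A) = 2.5850 bits
  H(B) = 1.0058 bits
  H(C) = 2.3518 bits
  H(D) = 1.6610 bits

Ranking: A > C > D > B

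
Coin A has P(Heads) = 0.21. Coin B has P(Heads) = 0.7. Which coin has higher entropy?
B

For binary distributions, entropy is maximized at p=0.5 and decreases as p moves toward 0 or 1.

H(A) = H(0.21) = 0.7415 bits
H(B) = H(0.7) = 0.8813 bits

Distribution B (p=0.7) is closer to uniform (p=0.5), so it has higher entropy.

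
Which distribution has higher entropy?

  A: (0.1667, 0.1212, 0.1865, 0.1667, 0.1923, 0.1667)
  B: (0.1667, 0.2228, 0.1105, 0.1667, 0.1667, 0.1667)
A

Both distributions are close to uniform, making this a harder comparison.

H(A) = 2.5707 bits
H(B) = 2.5571 bits

The distribution closer to uniform has higher entropy.
Answer: A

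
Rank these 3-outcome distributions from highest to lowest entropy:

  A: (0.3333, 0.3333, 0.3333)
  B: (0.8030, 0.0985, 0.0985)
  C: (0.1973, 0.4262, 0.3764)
A > C > B

Key insight: Entropy is maximized by uniform distributions and minimized by concentrated distributions.

- Uniform distributions have maximum entropy log₂(3) = 1.5850 bits
- The more "peaked" or concentrated a distribution, the lower its entropy

Entropies:
  H(A) = 1.5850 bits
  H(B) = 0.9129 bits
  H(C) = 1.5170 bits

Ranking: A > C > B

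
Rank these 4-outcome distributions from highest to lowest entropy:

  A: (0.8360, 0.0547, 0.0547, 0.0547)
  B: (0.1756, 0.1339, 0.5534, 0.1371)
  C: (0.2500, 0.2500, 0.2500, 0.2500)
C > B > A

Key insight: Entropy is maximized by uniform distributions and minimized by concentrated distributions.

- Uniform distributions have maximum entropy log₂(4) = 2.0000 bits
- The more "peaked" or concentrated a distribution, the lower its entropy

Entropies:
  H(A) = 0.9037 bits
  H(B) = 1.6945 bits
  H(C) = 2.0000 bits

Ranking: C > B > A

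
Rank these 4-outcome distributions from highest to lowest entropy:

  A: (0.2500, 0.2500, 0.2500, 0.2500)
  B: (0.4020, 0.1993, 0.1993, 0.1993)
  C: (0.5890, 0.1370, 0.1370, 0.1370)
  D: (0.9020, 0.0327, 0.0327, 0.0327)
A > B > C > D

Key insight: Entropy is maximized by uniform distributions and minimized by concentrated distributions.

Entropies:
  H(A) = 2.0000 bits
  H(B) = 1.9199 bits
  H(C) = 1.6284 bits
  H(D) = 0.6179 bits

Ranking: A > B > C > D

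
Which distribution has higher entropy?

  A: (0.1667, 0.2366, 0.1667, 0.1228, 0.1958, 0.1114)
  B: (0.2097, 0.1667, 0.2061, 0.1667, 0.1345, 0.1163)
B

Both distributions are close to uniform, making this a harder comparison.

H(A) = 2.5387 bits
H(B) = 2.5543 bits

The distribution closer to uniform has higher entropy.
Answer: B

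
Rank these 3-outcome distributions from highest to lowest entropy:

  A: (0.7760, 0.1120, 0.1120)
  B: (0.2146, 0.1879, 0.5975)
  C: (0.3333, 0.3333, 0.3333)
C > B > A

Key insight: Entropy is maximized by uniform distributions and minimized by concentrated distributions.

- Uniform distributions have maximum entropy log₂(3) = 1.5850 bits
- The more "peaked" or concentrated a distribution, the lower its entropy

Entropies:
  H(A) = 0.9914 bits
  H(B) = 1.3737 bits
  H(C) = 1.5850 bits

Ranking: C > B > A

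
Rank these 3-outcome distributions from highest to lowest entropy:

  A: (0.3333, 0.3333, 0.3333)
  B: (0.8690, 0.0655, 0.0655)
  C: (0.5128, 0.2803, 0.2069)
A > C > B

Key insight: Entropy is maximized by uniform distributions and minimized by concentrated distributions.

- Uniform distributions have maximum entropy log₂(3) = 1.5850 bits
- The more "peaked" or concentrated a distribution, the lower its entropy

Entropies:
  H(A) = 1.5850 bits
  H(B) = 0.6912 bits
  H(C) = 1.4787 bits

Ranking: A > C > B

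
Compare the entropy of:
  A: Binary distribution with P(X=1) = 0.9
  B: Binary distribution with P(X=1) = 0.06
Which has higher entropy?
A

For binary distributions, entropy is maximized at p=0.5 and decreases as p moves toward 0 or 1.

H(A) = H(0.9) = 0.4690 bits
H(B) = H(0.06) = 0.3274 bits

Distribution A (p=0.9) is closer to uniform (p=0.5), so it has higher entropy.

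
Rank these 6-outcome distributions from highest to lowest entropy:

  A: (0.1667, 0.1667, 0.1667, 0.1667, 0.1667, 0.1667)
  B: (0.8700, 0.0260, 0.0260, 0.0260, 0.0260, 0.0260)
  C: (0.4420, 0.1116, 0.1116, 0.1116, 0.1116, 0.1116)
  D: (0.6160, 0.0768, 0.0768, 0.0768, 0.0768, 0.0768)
A > C > D > B

Key insight: Entropy is maximized by uniform distributions and minimized by concentrated distributions.

Entropies:
  H(A) = 2.5850 bits
  H(B) = 0.8593 bits
  H(C) = 2.2859 bits
  H(D) = 1.8524 bits

Ranking: A > C > D > B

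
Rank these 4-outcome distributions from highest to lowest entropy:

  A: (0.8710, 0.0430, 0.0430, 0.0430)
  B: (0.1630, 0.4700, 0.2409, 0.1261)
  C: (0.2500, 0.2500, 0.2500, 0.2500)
C > B > A

Key insight: Entropy is maximized by uniform distributions and minimized by concentrated distributions.

- Uniform distributions have maximum entropy log₂(4) = 2.0000 bits
- The more "peaked" or concentrated a distribution, the lower its entropy

Entropies:
  H(A) = 0.7591 bits
  H(B) = 1.8099 bits
  H(C) = 2.0000 bits

Ranking: C > B > A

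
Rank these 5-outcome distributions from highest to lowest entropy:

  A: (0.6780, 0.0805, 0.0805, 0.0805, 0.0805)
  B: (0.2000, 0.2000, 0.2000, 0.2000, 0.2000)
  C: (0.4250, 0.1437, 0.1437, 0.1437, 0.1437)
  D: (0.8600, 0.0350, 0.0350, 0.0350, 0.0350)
B > C > A > D

Key insight: Entropy is maximized by uniform distributions and minimized by concentrated distributions.

Entropies:
  H(A) = 1.5505 bits
  H(B) = 2.3219 bits
  H(C) = 2.1337 bits
  H(D) = 0.8642 bits

Ranking: B > C > A > D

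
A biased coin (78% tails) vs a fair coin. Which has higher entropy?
Fair coin

The fair coin is uniform (p=0.5), maximizing binary entropy at 1 bit. The biased coin has H(0.78) ≈ 0.760 bits — its outcome is more predictable, so its entropy is lower.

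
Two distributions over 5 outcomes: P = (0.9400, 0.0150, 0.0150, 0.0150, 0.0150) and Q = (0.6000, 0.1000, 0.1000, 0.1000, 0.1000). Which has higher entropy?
Q

P is highly concentrated on one outcome (94%), making it nearly deterministic. Q spreads its mass more evenly (max 60%). The more spread-out distribution has higher entropy: H(P) ≈ 0.447 bits, H(Q) ≈ 1.771 bits.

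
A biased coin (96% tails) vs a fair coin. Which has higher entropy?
Fair coin

The fair coin is uniform (p=0.5), maximizing binary entropy at 1 bit. The biased coin has H(0.96) ≈ 0.242 bits — its outcome is more predictable, so its entropy is lower.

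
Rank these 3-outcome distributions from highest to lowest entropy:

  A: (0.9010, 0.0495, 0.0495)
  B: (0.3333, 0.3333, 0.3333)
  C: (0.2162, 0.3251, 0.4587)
B > C > A

Key insight: Entropy is maximized by uniform distributions and minimized by concentrated distributions.

- Uniform distributions have maximum entropy log₂(3) = 1.5850 bits
- The more "peaked" or concentrated a distribution, the lower its entropy

Entropies:
  H(A) = 0.5648 bits
  H(B) = 1.5850 bits
  H(C) = 1.5204 bits

Ranking: B > C > A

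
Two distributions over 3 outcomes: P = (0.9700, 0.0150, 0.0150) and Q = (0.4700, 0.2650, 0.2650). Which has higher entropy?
Q

P is highly concentrated on one outcome (97%), making it nearly deterministic. Q spreads its mass more evenly (max 47%). The more spread-out distribution has higher entropy: H(P) ≈ 0.224 bits, H(Q) ≈ 1.527 bits.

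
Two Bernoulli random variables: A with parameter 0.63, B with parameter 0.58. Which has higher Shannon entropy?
B

For binary distributions, entropy is maximized at p=0.5 and decreases as p moves toward 0 or 1.

H(A) = H(0.63) = 0.9507 bits
H(B) = H(0.58) = 0.9815 bits

Distribution B (p=0.58) is closer to uniform (p=0.5), so it has higher entropy.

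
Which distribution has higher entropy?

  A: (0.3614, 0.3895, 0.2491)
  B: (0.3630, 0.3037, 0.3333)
B

Both distributions are close to uniform, making this a harder comparison.

H(A) = 1.5600 bits
H(B) = 1.5812 bits

The distribution closer to uniform has higher entropy.
Answer: B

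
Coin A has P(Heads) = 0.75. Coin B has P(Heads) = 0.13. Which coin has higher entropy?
A

For binary distributions, entropy is maximized at p=0.5 and decreases as p moves toward 0 or 1.

H(A) = H(0.75) = 0.8113 bits
H(B) = H(0.13) = 0.5574 bits

Distribution A (p=0.75) is closer to uniform (p=0.5), so it has higher entropy.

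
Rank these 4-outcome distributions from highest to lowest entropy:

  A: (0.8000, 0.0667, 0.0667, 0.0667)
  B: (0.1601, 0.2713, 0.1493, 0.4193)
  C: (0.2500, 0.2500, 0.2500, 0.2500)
C > B > A

Key insight: Entropy is maximized by uniform distributions and minimized by concentrated distributions.

- Uniform distributions have maximum entropy log₂(4) = 2.0000 bits
- The more "peaked" or concentrated a distribution, the lower its entropy

Entropies:
  H(A) = 1.0389 bits
  H(B) = 1.8691 bits
  H(C) = 2.0000 bits

Ranking: C > B > A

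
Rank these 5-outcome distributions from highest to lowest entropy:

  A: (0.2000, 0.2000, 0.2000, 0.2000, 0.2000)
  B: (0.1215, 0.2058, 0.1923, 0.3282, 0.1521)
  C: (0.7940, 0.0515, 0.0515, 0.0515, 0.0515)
A > B > C

Key insight: Entropy is maximized by uniform distributions and minimized by concentrated distributions.

- Uniform distributions have maximum entropy log₂(5) = 2.3219 bits
- The more "peaked" or concentrated a distribution, the lower its entropy

Entropies:
  H(A) = 2.3219 bits
  H(B) = 2.2371 bits
  H(C) = 1.1458 bits

Ranking: A > B > C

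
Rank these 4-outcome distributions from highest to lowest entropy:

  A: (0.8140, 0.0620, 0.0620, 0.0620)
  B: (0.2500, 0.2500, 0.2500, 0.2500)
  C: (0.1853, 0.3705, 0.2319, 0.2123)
B > C > A

Key insight: Entropy is maximized by uniform distributions and minimized by concentrated distributions.

- Uniform distributions have maximum entropy log₂(4) = 2.0000 bits
- The more "peaked" or concentrated a distribution, the lower its entropy

Entropies:
  H(A) = 0.9878 bits
  H(B) = 2.0000 bits
  H(C) = 1.9450 bits

Ranking: B > C > A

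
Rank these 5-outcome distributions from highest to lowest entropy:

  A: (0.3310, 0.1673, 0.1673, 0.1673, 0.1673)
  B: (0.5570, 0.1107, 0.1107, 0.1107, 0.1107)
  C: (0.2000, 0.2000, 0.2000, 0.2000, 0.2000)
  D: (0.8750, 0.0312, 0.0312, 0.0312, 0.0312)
C > A > B > D

Key insight: Entropy is maximized by uniform distributions and minimized by concentrated distributions.

Entropies:
  H(A) = 2.2539 bits
  H(B) = 1.8766 bits
  H(C) = 2.3219 bits
  H(D) = 0.7936 bits

Ranking: C > A > B > D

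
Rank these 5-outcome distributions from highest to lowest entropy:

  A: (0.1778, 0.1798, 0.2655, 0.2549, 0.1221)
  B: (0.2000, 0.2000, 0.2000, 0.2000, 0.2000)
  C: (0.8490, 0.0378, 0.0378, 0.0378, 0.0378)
B > A > C

Key insight: Entropy is maximized by uniform distributions and minimized by concentrated distributions.

- Uniform distributions have maximum entropy log₂(5) = 2.3219 bits
- The more "peaked" or concentrated a distribution, the lower its entropy

Entropies:
  H(A) = 2.2691 bits
  H(B) = 2.3219 bits
  H(C) = 0.9143 bits

Ranking: B > A > C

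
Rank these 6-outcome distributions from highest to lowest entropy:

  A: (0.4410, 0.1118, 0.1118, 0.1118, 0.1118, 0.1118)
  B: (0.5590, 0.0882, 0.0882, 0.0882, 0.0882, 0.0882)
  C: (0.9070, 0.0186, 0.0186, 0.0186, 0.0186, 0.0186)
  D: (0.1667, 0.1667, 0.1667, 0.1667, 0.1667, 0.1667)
D > A > B > C

Key insight: Entropy is maximized by uniform distributions and minimized by concentrated distributions.

Entropies:
  H(A) = 2.2879 bits
  H(B) = 2.0139 bits
  H(C) = 0.6623 bits
  H(D) = 2.5850 bits

Ranking: D > A > B > C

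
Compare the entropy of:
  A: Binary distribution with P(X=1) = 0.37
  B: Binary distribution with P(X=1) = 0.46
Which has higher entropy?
B

For binary distributions, entropy is maximized at p=0.5 and decreases as p moves toward 0 or 1.

H(A) = H(0.37) = 0.9507 bits
H(B) = H(0.46) = 0.9954 bits

Distribution B (p=0.46) is closer to uniform (p=0.5), so it has higher entropy.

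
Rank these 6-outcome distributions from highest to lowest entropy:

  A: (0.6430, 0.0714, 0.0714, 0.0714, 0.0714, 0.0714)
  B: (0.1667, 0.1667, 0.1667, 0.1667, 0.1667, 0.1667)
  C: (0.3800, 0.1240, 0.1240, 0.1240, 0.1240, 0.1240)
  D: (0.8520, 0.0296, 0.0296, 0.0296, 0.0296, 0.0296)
B > C > A > D

Key insight: Entropy is maximized by uniform distributions and minimized by concentrated distributions.

Entropies:
  H(A) = 1.7691 bits
  H(B) = 2.5850 bits
  H(C) = 2.3976 bits
  H(D) = 0.9485 bits

Ranking: B > C > A > D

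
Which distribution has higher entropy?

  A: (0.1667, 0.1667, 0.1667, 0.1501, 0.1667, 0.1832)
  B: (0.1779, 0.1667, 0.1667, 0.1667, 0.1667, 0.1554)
B

Both distributions are close to uniform, making this a harder comparison.

H(A) = 2.5826 bits
H(B) = 2.5839 bits

The distribution closer to uniform has higher entropy.
Answer: B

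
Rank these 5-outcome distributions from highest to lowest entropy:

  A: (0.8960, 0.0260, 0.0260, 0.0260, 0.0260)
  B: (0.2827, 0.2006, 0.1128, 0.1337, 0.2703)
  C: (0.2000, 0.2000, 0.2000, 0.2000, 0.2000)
C > B > A

Key insight: Entropy is maximized by uniform distributions and minimized by concentrated distributions.

- Uniform distributions have maximum entropy log₂(5) = 2.3219 bits
- The more "peaked" or concentrated a distribution, the lower its entropy

Entropies:
  H(A) = 0.6895 bits
  H(B) = 2.2335 bits
  H(C) = 2.3219 bits

Ranking: C > B > A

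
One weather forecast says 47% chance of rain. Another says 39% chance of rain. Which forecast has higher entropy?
47% forecast

Treat each forecast as a Bernoulli distribution. Binary entropy is maximized at p=0.5 and falls off symmetrically toward 0 or 1. The 47% forecast is closer to 50%, so it is more uncertain. H(47%) ≈ 0.997 bits, H(39%) ≈ 0.965 bits.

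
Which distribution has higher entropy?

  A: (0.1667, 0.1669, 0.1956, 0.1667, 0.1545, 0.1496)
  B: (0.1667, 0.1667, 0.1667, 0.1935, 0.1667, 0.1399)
A

Both distributions are close to uniform, making this a harder comparison.

H(A) = 2.5796 bits
H(B) = 2.5787 bits

The distribution closer to uniform has higher entropy.
Answer: A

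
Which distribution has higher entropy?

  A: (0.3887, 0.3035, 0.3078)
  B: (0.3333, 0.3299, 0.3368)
B

Both distributions are close to uniform, making this a harder comparison.

H(A) = 1.5752 bits
H(B) = 1.5849 bits

The distribution closer to uniform has higher entropy.
Answer: B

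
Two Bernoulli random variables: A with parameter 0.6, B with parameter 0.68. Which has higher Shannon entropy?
A

For binary distributions, entropy is maximized at p=0.5 and decreases as p moves toward 0 or 1.

H(A) = H(0.6) = 0.9710 bits
H(B) = H(0.68) = 0.9044 bits

Distribution A (p=0.6) is closer to uniform (p=0.5), so it has higher entropy.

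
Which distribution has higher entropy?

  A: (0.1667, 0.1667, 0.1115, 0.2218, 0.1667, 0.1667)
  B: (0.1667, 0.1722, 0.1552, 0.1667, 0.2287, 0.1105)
A

Both distributions are close to uniform, making this a harder comparison.

H(A) = 2.5581 bits
H(B) = 2.5539 bits

The distribution closer to uniform has higher entropy.
Answer: A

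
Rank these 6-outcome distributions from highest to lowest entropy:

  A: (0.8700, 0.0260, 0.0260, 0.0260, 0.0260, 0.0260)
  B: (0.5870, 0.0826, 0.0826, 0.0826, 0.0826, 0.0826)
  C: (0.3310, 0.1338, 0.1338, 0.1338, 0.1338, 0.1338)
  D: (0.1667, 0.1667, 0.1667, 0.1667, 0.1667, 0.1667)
D > C > B > A

Key insight: Entropy is maximized by uniform distributions and minimized by concentrated distributions.

Entropies:
  H(A) = 0.8593 bits
  H(B) = 1.9370 bits
  H(C) = 2.4693 bits
  H(D) = 2.5850 bits

Ranking: D > C > B > A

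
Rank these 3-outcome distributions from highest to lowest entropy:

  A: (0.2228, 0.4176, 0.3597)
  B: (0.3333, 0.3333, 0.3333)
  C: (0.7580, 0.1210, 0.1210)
B > A > C

Key insight: Entropy is maximized by uniform distributions and minimized by concentrated distributions.

- Uniform distributions have maximum entropy log₂(3) = 1.5850 bits
- The more "peaked" or concentrated a distribution, the lower its entropy

Entropies:
  H(A) = 1.5393 bits
  H(B) = 1.5850 bits
  H(C) = 1.0404 bits

Ranking: B > A > C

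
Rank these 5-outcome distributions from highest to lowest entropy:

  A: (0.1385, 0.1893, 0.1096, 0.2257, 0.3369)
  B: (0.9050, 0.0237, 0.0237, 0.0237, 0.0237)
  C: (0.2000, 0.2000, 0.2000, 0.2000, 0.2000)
C > A > B

Key insight: Entropy is maximized by uniform distributions and minimized by concentrated distributions.

- Uniform distributions have maximum entropy log₂(5) = 2.3219 bits
- The more "peaked" or concentrated a distribution, the lower its entropy

Entropies:
  H(A) = 2.2127 bits
  H(B) = 0.6429 bits
  H(C) = 2.3219 bits

Ranking: C > A > B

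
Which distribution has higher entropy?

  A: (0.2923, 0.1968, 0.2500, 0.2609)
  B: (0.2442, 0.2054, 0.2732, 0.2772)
B

Both distributions are close to uniform, making this a harder comparison.

H(A) = 1.9860 bits
H(B) = 1.9902 bits

The distribution closer to uniform has higher entropy.
Answer: B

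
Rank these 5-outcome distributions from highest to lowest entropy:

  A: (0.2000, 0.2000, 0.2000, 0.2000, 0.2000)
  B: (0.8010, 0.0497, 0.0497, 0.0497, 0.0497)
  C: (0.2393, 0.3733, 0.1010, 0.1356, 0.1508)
A > C > B

Key insight: Entropy is maximized by uniform distributions and minimized by concentrated distributions.

- Uniform distributions have maximum entropy log₂(5) = 2.3219 bits
- The more "peaked" or concentrated a distribution, the lower its entropy

Entropies:
  H(A) = 2.3219 bits
  H(B) = 1.1179 bits
  H(C) = 2.1609 bits

Ranking: A > C > B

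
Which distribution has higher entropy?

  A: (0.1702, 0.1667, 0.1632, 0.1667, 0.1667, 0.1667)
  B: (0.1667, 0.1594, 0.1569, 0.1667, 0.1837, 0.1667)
A

Both distributions are close to uniform, making this a harder comparison.

H(A) = 2.5849 bits
H(B) = 2.5831 bits

The distribution closer to uniform has higher entropy.
Answer: A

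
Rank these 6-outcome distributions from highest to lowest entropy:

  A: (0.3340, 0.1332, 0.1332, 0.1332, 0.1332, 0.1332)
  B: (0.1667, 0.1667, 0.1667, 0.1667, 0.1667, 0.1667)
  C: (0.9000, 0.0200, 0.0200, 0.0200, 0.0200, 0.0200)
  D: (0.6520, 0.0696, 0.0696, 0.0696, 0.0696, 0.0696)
B > A > D > C

Key insight: Entropy is maximized by uniform distributions and minimized by concentrated distributions.

Entropies:
  H(A) = 2.4654 bits
  H(B) = 2.5850 bits
  H(C) = 0.7012 bits
  H(D) = 1.7403 bits

Ranking: B > A > D > C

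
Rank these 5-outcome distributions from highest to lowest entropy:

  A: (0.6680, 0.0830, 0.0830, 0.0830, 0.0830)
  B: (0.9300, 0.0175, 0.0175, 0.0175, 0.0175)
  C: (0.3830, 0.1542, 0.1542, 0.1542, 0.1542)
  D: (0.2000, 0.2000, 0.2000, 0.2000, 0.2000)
D > C > A > B

Key insight: Entropy is maximized by uniform distributions and minimized by concentrated distributions.

Entropies:
  H(A) = 1.5810 bits
  H(B) = 0.5059 bits
  H(C) = 2.1941 bits
  H(D) = 2.3219 bits

Ranking: D > C > A > B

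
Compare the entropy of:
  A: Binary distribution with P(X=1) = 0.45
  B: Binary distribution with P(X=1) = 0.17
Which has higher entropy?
A

For binary distributions, entropy is maximized at p=0.5 and decreases as p moves toward 0 or 1.

H(A) = H(0.45) = 0.9928 bits
H(B) = H(0.17) = 0.6577 bits

Distribution A (p=0.45) is closer to uniform (p=0.5), so it has higher entropy.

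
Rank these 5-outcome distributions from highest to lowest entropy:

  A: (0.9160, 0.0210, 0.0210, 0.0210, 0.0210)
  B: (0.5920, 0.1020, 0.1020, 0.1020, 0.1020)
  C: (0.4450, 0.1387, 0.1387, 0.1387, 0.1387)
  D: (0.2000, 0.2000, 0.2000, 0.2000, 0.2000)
D > C > B > A

Key insight: Entropy is maximized by uniform distributions and minimized by concentrated distributions.

Entropies:
  H(A) = 0.5841 bits
  H(B) = 1.7914 bits
  H(C) = 2.1013 bits
  H(D) = 2.3219 bits

Ranking: D > C > B > A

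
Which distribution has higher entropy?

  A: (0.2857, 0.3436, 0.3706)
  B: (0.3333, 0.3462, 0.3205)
B

Both distributions are close to uniform, making this a harder comparison.

H(A) = 1.5767 bits
H(B) = 1.5842 bits

The distribution closer to uniform has higher entropy.
Answer: B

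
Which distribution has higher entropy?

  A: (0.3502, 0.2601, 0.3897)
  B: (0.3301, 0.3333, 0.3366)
B

Both distributions are close to uniform, making this a harder comparison.

H(A) = 1.5653 bits
H(B) = 1.5849 bits

The distribution closer to uniform has higher entropy.
Answer: B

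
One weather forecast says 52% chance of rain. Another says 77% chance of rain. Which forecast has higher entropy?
52% forecast

Treat each forecast as a Bernoulli distribution. Binary entropy is maximized at p=0.5 and falls off symmetrically toward 0 or 1. The 52% forecast is closer to 50%, so it is more uncertain. H(52%) ≈ 0.999 bits, H(77%) ≈ 0.778 bits.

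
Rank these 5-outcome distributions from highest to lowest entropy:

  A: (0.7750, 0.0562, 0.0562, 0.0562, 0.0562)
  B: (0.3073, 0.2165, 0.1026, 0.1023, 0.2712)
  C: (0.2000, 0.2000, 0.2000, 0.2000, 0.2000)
C > B > A

Key insight: Entropy is maximized by uniform distributions and minimized by concentrated distributions.

- Uniform distributions have maximum entropy log₂(5) = 2.3219 bits
- The more "peaked" or concentrated a distribution, the lower its entropy

Entropies:
  H(A) = 1.2192 bits
  H(B) = 2.1851 bits
  H(C) = 2.3219 bits

Ranking: C > B > A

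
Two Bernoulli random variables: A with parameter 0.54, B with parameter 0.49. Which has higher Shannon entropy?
B

For binary distributions, entropy is maximized at p=0.5 and decreases as p moves toward 0 or 1.

H(A) = H(0.54) = 0.9954 bits
H(B) = H(0.49) = 0.9997 bits

Distribution B (p=0.49) is closer to uniform (p=0.5), so it has higher entropy.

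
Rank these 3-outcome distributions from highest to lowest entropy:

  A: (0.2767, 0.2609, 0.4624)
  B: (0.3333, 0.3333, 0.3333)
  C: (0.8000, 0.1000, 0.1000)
B > A > C

Key insight: Entropy is maximized by uniform distributions and minimized by concentrated distributions.

- Uniform distributions have maximum entropy log₂(3) = 1.5850 bits
- The more "peaked" or concentrated a distribution, the lower its entropy

Entropies:
  H(A) = 1.5332 bits
  H(B) = 1.5850 bits
  H(C) = 0.9219 bits

Ranking: B > A > C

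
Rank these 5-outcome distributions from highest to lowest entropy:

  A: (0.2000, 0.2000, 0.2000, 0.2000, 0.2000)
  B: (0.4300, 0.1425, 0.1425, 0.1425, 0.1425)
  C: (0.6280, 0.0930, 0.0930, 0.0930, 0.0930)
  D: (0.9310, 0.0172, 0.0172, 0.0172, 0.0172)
A > B > C > D

Key insight: Entropy is maximized by uniform distributions and minimized by concentrated distributions.

Entropies:
  H(A) = 2.3219 bits
  H(B) = 2.1258 bits
  H(C) = 1.6962 bits
  H(D) = 0.5002 bits

Ranking: A > B > C > D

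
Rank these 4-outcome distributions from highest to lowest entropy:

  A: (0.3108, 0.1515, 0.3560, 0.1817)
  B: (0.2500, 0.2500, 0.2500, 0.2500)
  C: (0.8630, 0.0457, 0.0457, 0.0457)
B > A > C

Key insight: Entropy is maximized by uniform distributions and minimized by concentrated distributions.

- Uniform distributions have maximum entropy log₂(4) = 2.0000 bits
- The more "peaked" or concentrated a distribution, the lower its entropy

Entropies:
  H(A) = 1.9140 bits
  H(B) = 2.0000 bits
  H(C) = 0.7935 bits

Ranking: B > A > C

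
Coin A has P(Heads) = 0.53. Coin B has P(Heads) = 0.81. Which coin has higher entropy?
A

For binary distributions, entropy is maximized at p=0.5 and decreases as p moves toward 0 or 1.

H(A) = H(0.53) = 0.9974 bits
H(B) = H(0.81) = 0.7015 bits

Distribution A (p=0.53) is closer to uniform (p=0.5), so it has higher entropy.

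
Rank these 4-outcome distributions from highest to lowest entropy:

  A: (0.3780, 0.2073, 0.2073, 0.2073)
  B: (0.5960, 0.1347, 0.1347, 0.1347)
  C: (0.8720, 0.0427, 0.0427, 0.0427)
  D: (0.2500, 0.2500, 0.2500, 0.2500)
D > A > B > C

Key insight: Entropy is maximized by uniform distributions and minimized by concentrated distributions.

Entropies:
  H(A) = 1.9425 bits
  H(B) = 1.6136 bits
  H(C) = 0.7548 bits
  H(D) = 2.0000 bits

Ranking: D > A > B > C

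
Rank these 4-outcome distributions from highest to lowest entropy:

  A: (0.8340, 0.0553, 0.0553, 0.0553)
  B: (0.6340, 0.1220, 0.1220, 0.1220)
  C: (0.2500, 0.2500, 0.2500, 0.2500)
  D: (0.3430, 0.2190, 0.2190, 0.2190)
C > D > B > A

Key insight: Entropy is maximized by uniform distributions and minimized by concentrated distributions.

Entropies:
  H(A) = 0.9116 bits
  H(B) = 1.5276 bits
  H(C) = 2.0000 bits
  H(D) = 1.9690 bits

Ranking: C > D > B > A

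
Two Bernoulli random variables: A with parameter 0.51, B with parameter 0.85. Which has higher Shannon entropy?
A

For binary distributions, entropy is maximized at p=0.5 and decreases as p moves toward 0 or 1.

H(A) = H(0.51) = 0.9997 bits
H(B) = H(0.85) = 0.6098 bits

Distribution A (p=0.51) is closer to uniform (p=0.5), so it has higher entropy.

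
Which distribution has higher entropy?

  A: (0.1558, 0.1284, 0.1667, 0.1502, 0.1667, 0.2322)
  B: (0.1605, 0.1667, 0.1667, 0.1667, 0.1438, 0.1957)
B

Both distributions are close to uniform, making this a harder comparison.

H(A) = 2.5598 bits
H(B) = 2.5790 bits

The distribution closer to uniform has higher entropy.
Answer: B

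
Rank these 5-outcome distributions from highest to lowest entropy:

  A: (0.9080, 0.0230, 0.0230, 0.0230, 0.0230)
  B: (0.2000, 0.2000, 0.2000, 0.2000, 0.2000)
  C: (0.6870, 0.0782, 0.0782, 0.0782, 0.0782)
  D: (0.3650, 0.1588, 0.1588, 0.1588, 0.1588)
B > D > C > A

Key insight: Entropy is maximized by uniform distributions and minimized by concentrated distributions.

Entropies:
  H(A) = 0.6271 bits
  H(B) = 2.3219 bits
  H(C) = 1.5226 bits
  H(D) = 2.2168 bits

Ranking: B > D > C > A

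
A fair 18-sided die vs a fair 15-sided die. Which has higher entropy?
18-sided die

Both are uniform distributions; for uniform over n outcomes, H = log₂(n). H(18-sided) = log₂(18) = 4.170 bits and H(15-sided) = log₂(15) = 3.907 bits. More outcomes in a uniform distribution means higher entropy.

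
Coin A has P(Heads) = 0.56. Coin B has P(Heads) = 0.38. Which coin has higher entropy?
A

For binary distributions, entropy is maximized at p=0.5 and decreases as p moves toward 0 or 1.

H(A) = H(0.56) = 0.9896 bits
H(B) = H(0.38) = 0.9580 bits

Distribution A (p=0.56) is closer to uniform (p=0.5), so it has higher entropy.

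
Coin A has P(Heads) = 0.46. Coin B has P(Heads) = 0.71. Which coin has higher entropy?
A

For binary distributions, entropy is maximized at p=0.5 and decreases as p moves toward 0 or 1.

H(A) = H(0.46) = 0.9954 bits
H(B) = H(0.71) = 0.8687 bits

Distribution A (p=0.46) is closer to uniform (p=0.5), so it has higher entropy.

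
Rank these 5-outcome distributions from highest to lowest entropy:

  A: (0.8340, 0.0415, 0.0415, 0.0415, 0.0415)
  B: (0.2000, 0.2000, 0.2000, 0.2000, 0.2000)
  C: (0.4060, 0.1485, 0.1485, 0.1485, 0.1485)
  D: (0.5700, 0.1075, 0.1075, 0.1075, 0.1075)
B > C > D > A

Key insight: Entropy is maximized by uniform distributions and minimized by concentrated distributions.

Entropies:
  H(A) = 0.9805 bits
  H(B) = 2.3219 bits
  H(C) = 2.1624 bits
  H(D) = 1.8458 bits

Ranking: B > C > D > A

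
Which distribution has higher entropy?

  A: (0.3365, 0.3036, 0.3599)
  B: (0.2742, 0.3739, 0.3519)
A

Both distributions are close to uniform, making this a harder comparison.

H(A) = 1.5815 bits
H(B) = 1.5727 bits

The distribution closer to uniform has higher entropy.
Answer: A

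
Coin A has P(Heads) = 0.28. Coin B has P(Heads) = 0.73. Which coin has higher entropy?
A

For binary distributions, entropy is maximized at p=0.5 and decreases as p moves toward 0 or 1.

H(A) = H(0.28) = 0.8555 bits
H(B) = H(0.73) = 0.8415 bits

Distribution A (p=0.28) is closer to uniform (p=0.5), so it has higher entropy.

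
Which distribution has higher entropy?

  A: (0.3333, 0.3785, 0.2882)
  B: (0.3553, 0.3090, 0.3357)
B

Both distributions are close to uniform, making this a harder comparison.

H(A) = 1.5761 bits
H(B) = 1.5826 bits

The distribution closer to uniform has higher entropy.
Answer: B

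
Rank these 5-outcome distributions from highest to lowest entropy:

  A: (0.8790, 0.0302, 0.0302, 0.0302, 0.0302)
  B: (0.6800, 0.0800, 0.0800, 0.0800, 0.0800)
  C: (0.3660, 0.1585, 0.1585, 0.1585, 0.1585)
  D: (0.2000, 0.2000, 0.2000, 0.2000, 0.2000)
D > C > B > A

Key insight: Entropy is maximized by uniform distributions and minimized by concentrated distributions.

Entropies:
  H(A) = 0.7742 bits
  H(B) = 1.5444 bits
  H(C) = 2.2156 bits
  H(D) = 2.3219 bits

Ranking: D > C > B > A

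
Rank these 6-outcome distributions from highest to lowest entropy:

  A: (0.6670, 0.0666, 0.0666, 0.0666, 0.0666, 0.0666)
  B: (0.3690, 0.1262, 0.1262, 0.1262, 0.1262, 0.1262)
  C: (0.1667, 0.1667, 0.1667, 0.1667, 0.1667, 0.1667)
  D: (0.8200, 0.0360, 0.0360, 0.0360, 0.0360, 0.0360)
C > B > A > D

Key insight: Entropy is maximized by uniform distributions and minimized by concentrated distributions.

Entropies:
  H(A) = 1.6912 bits
  H(B) = 2.4150 bits
  H(C) = 2.5850 bits
  H(D) = 1.0980 bits

Ranking: C > B > A > D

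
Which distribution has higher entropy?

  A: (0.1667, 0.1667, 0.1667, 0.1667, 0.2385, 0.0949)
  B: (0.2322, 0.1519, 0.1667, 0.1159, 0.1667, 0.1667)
B

Both distributions are close to uniform, making this a harder comparison.

H(A) = 2.5388 bits
H(B) = 2.5550 bits

The distribution closer to uniform has higher entropy.
Answer: B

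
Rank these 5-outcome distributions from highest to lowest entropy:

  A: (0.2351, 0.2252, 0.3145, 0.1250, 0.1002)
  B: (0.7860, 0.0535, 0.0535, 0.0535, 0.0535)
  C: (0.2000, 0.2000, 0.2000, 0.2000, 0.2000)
C > A > B

Key insight: Entropy is maximized by uniform distributions and minimized by concentrated distributions.

- Uniform distributions have maximum entropy log₂(5) = 2.3219 bits
- The more "peaked" or concentrated a distribution, the lower its entropy

Entropies:
  H(A) = 2.2078 bits
  H(B) = 1.1771 bits
  H(C) = 2.3219 bits

Ranking: C > A > B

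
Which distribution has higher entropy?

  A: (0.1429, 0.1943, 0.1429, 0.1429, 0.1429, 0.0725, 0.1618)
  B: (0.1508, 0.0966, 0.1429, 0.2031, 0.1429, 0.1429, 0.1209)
B

Both distributions are close to uniform, making this a harder comparison.

H(A) = 2.7631 bits
H(B) = 2.7761 bits

The distribution closer to uniform has higher entropy.
Answer: B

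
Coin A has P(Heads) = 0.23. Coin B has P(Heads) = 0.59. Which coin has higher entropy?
B

For binary distributions, entropy is maximized at p=0.5 and decreases as p moves toward 0 or 1.

H(A) = H(0.23) = 0.7780 bits
H(B) = H(0.59) = 0.9765 bits

Distribution B (p=0.59) is closer to uniform (p=0.5), so it has higher entropy.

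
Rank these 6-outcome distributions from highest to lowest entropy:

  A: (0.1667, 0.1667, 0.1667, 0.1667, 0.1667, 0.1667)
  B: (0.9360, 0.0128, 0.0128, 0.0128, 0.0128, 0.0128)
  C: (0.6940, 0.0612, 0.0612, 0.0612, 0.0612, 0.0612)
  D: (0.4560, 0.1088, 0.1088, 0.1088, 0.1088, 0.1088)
A > D > C > B

Key insight: Entropy is maximized by uniform distributions and minimized by concentrated distributions.

Entropies:
  H(A) = 2.5850 bits
  H(B) = 0.4917 bits
  H(C) = 1.5990 bits
  H(D) = 2.2575 bits

Ranking: A > D > C > B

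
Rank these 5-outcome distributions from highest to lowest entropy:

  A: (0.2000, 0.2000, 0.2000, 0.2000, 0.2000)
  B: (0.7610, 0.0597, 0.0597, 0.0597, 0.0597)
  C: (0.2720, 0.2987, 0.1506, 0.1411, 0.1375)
A > C > B

Key insight: Entropy is maximized by uniform distributions and minimized by concentrated distributions.

- Uniform distributions have maximum entropy log₂(5) = 2.3219 bits
- The more "peaked" or concentrated a distribution, the lower its entropy

Entropies:
  H(A) = 2.3219 bits
  H(B) = 1.2714 bits
  H(C) = 2.2353 bits

Ranking: A > C > B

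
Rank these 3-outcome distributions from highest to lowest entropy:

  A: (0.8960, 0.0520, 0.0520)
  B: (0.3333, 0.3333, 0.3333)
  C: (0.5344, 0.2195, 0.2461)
B > C > A

Key insight: Entropy is maximized by uniform distributions and minimized by concentrated distributions.

- Uniform distributions have maximum entropy log₂(3) = 1.5850 bits
- The more "peaked" or concentrated a distribution, the lower its entropy

Entropies:
  H(A) = 0.5855 bits
  H(B) = 1.5850 bits
  H(C) = 1.4611 bits

Ranking: B > C > A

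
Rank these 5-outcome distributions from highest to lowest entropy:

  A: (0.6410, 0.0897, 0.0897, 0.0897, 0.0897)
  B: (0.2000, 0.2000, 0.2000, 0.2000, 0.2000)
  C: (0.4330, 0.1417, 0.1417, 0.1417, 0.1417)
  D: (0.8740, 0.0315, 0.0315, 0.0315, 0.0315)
B > C > A > D

Key insight: Entropy is maximized by uniform distributions and minimized by concentrated distributions.

Entropies:
  H(A) = 1.6598 bits
  H(B) = 2.3219 bits
  H(C) = 2.1210 bits
  H(D) = 0.7984 bits

Ranking: B > C > A > D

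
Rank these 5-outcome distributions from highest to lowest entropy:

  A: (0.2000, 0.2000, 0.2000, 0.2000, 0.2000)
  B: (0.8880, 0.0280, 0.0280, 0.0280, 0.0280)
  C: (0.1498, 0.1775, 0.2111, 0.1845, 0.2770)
A > C > B

Key insight: Entropy is maximized by uniform distributions and minimized by concentrated distributions.

- Uniform distributions have maximum entropy log₂(5) = 2.3219 bits
- The more "peaked" or concentrated a distribution, the lower its entropy

Entropies:
  H(A) = 2.3219 bits
  H(B) = 0.7299 bits
  H(C) = 2.2897 bits

Ranking: A > C > B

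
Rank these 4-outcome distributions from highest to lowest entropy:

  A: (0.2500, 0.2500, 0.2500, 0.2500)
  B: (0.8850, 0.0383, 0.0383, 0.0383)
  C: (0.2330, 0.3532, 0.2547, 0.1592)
A > C > B

Key insight: Entropy is maximized by uniform distributions and minimized by concentrated distributions.

- Uniform distributions have maximum entropy log₂(4) = 2.0000 bits
- The more "peaked" or concentrated a distribution, the lower its entropy

Entropies:
  H(A) = 2.0000 bits
  H(B) = 0.6971 bits
  H(C) = 1.9446 bits

Ranking: A > C > B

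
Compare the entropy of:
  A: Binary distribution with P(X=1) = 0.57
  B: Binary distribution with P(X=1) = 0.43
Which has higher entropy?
Equal

For binary distributions, entropy is maximized at p=0.5 and decreases as p moves toward 0 or 1.

H(A) = H(0.57) = 0.9858 bits
H(B) = H(0.43) = 0.9858 bits

Both distributions are equally far from uniform (|0.57-0.5| = |0.43-0.5|), so they have the same entropy.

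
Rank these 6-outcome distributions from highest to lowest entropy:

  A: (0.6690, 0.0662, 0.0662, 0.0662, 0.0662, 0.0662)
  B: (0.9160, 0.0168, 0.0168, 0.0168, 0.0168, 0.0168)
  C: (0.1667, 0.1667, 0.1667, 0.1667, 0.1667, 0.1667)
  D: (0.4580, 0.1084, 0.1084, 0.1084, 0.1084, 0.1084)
C > D > A > B

Key insight: Entropy is maximized by uniform distributions and minimized by concentrated distributions.

Entropies:
  H(A) = 1.6845 bits
  H(B) = 0.6112 bits
  H(C) = 2.5850 bits
  H(D) = 2.2534 bits

Ranking: C > D > A > B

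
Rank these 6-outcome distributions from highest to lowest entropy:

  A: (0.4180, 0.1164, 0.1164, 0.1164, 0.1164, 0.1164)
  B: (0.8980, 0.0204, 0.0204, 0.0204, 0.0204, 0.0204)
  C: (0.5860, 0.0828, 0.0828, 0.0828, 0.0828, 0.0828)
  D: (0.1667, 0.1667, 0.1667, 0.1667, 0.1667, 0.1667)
D > A > C > B

Key insight: Entropy is maximized by uniform distributions and minimized by concentrated distributions.

Entropies:
  H(A) = 2.3319 bits
  H(B) = 0.7121 bits
  H(C) = 1.9398 bits
  H(D) = 2.5850 bits

Ranking: D > A > C > B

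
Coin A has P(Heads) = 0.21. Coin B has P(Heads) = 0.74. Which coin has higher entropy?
B

For binary distributions, entropy is maximized at p=0.5 and decreases as p moves toward 0 or 1.

H(A) = H(0.21) = 0.7415 bits
H(B) = H(0.74) = 0.8267 bits

Distribution B (p=0.74) is closer to uniform (p=0.5), so it has higher entropy.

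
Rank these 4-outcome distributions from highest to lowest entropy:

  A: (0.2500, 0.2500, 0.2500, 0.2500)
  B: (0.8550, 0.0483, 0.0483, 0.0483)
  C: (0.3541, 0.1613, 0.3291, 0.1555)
A > C > B

Key insight: Entropy is maximized by uniform distributions and minimized by concentrated distributions.

- Uniform distributions have maximum entropy log₂(4) = 2.0000 bits
- The more "peaked" or concentrated a distribution, the lower its entropy

Entropies:
  H(A) = 2.0000 bits
  H(B) = 0.8270 bits
  H(C) = 1.9001 bits

Ranking: A > C > B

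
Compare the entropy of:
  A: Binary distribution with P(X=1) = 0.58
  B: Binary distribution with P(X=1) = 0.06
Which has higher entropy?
A

For binary distributions, entropy is maximized at p=0.5 and decreases as p moves toward 0 or 1.

H(A) = H(0.58) = 0.9815 bits
H(B) = H(0.06) = 0.3274 bits

Distribution A (p=0.58) is closer to uniform (p=0.5), so it has higher entropy.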